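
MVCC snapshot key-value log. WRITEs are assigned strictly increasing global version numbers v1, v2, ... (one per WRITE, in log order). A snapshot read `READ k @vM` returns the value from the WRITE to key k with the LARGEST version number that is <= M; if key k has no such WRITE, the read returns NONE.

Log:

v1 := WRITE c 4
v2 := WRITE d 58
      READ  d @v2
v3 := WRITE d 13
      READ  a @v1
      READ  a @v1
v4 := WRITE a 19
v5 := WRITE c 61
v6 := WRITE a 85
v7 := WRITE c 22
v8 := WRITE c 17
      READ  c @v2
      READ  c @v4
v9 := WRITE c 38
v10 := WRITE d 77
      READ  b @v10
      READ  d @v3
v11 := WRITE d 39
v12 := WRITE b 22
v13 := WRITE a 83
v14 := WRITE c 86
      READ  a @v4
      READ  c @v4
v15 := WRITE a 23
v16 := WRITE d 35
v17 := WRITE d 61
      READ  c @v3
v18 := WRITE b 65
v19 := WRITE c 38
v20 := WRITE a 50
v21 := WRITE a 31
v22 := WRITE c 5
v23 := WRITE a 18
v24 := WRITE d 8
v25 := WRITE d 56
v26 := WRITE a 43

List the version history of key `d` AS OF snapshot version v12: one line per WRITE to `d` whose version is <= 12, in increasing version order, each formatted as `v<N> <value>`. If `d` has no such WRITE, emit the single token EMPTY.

Scan writes for key=d with version <= 12:
  v1 WRITE c 4 -> skip
  v2 WRITE d 58 -> keep
  v3 WRITE d 13 -> keep
  v4 WRITE a 19 -> skip
  v5 WRITE c 61 -> skip
  v6 WRITE a 85 -> skip
  v7 WRITE c 22 -> skip
  v8 WRITE c 17 -> skip
  v9 WRITE c 38 -> skip
  v10 WRITE d 77 -> keep
  v11 WRITE d 39 -> keep
  v12 WRITE b 22 -> skip
  v13 WRITE a 83 -> skip
  v14 WRITE c 86 -> skip
  v15 WRITE a 23 -> skip
  v16 WRITE d 35 -> drop (> snap)
  v17 WRITE d 61 -> drop (> snap)
  v18 WRITE b 65 -> skip
  v19 WRITE c 38 -> skip
  v20 WRITE a 50 -> skip
  v21 WRITE a 31 -> skip
  v22 WRITE c 5 -> skip
  v23 WRITE a 18 -> skip
  v24 WRITE d 8 -> drop (> snap)
  v25 WRITE d 56 -> drop (> snap)
  v26 WRITE a 43 -> skip
Collected: [(2, 58), (3, 13), (10, 77), (11, 39)]

Answer: v2 58
v3 13
v10 77
v11 39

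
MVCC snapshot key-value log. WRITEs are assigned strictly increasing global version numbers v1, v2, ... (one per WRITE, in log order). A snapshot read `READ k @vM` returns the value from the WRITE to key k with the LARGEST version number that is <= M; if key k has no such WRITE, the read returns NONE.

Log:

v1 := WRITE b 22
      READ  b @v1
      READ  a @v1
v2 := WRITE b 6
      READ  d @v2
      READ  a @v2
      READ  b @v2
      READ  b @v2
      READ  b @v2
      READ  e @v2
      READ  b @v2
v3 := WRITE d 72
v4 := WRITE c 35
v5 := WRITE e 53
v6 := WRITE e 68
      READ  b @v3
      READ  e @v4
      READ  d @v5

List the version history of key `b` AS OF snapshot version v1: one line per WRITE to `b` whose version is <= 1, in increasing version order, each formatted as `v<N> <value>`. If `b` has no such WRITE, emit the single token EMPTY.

Answer: v1 22

Derivation:
Scan writes for key=b with version <= 1:
  v1 WRITE b 22 -> keep
  v2 WRITE b 6 -> drop (> snap)
  v3 WRITE d 72 -> skip
  v4 WRITE c 35 -> skip
  v5 WRITE e 53 -> skip
  v6 WRITE e 68 -> skip
Collected: [(1, 22)]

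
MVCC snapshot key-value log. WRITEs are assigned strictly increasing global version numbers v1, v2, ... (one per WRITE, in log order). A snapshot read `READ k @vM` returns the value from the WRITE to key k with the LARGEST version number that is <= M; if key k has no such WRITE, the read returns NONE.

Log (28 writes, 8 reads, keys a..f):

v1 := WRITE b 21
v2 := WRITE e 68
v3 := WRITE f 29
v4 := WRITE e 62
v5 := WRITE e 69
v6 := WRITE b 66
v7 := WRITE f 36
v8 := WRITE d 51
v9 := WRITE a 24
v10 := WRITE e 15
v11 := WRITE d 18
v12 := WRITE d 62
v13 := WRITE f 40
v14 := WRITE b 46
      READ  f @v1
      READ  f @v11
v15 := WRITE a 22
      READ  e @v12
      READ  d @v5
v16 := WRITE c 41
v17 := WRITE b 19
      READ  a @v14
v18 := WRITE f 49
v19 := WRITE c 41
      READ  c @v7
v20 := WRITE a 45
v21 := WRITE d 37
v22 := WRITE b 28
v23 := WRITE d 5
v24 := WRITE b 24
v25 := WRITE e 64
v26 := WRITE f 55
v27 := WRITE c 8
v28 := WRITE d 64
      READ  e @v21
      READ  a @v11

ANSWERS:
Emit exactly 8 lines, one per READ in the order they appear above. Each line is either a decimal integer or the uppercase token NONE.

v1: WRITE b=21  (b history now [(1, 21)])
v2: WRITE e=68  (e history now [(2, 68)])
v3: WRITE f=29  (f history now [(3, 29)])
v4: WRITE e=62  (e history now [(2, 68), (4, 62)])
v5: WRITE e=69  (e history now [(2, 68), (4, 62), (5, 69)])
v6: WRITE b=66  (b history now [(1, 21), (6, 66)])
v7: WRITE f=36  (f history now [(3, 29), (7, 36)])
v8: WRITE d=51  (d history now [(8, 51)])
v9: WRITE a=24  (a history now [(9, 24)])
v10: WRITE e=15  (e history now [(2, 68), (4, 62), (5, 69), (10, 15)])
v11: WRITE d=18  (d history now [(8, 51), (11, 18)])
v12: WRITE d=62  (d history now [(8, 51), (11, 18), (12, 62)])
v13: WRITE f=40  (f history now [(3, 29), (7, 36), (13, 40)])
v14: WRITE b=46  (b history now [(1, 21), (6, 66), (14, 46)])
READ f @v1: history=[(3, 29), (7, 36), (13, 40)] -> no version <= 1 -> NONE
READ f @v11: history=[(3, 29), (7, 36), (13, 40)] -> pick v7 -> 36
v15: WRITE a=22  (a history now [(9, 24), (15, 22)])
READ e @v12: history=[(2, 68), (4, 62), (5, 69), (10, 15)] -> pick v10 -> 15
READ d @v5: history=[(8, 51), (11, 18), (12, 62)] -> no version <= 5 -> NONE
v16: WRITE c=41  (c history now [(16, 41)])
v17: WRITE b=19  (b history now [(1, 21), (6, 66), (14, 46), (17, 19)])
READ a @v14: history=[(9, 24), (15, 22)] -> pick v9 -> 24
v18: WRITE f=49  (f history now [(3, 29), (7, 36), (13, 40), (18, 49)])
v19: WRITE c=41  (c history now [(16, 41), (19, 41)])
READ c @v7: history=[(16, 41), (19, 41)] -> no version <= 7 -> NONE
v20: WRITE a=45  (a history now [(9, 24), (15, 22), (20, 45)])
v21: WRITE d=37  (d history now [(8, 51), (11, 18), (12, 62), (21, 37)])
v22: WRITE b=28  (b history now [(1, 21), (6, 66), (14, 46), (17, 19), (22, 28)])
v23: WRITE d=5  (d history now [(8, 51), (11, 18), (12, 62), (21, 37), (23, 5)])
v24: WRITE b=24  (b history now [(1, 21), (6, 66), (14, 46), (17, 19), (22, 28), (24, 24)])
v25: WRITE e=64  (e history now [(2, 68), (4, 62), (5, 69), (10, 15), (25, 64)])
v26: WRITE f=55  (f history now [(3, 29), (7, 36), (13, 40), (18, 49), (26, 55)])
v27: WRITE c=8  (c history now [(16, 41), (19, 41), (27, 8)])
v28: WRITE d=64  (d history now [(8, 51), (11, 18), (12, 62), (21, 37), (23, 5), (28, 64)])
READ e @v21: history=[(2, 68), (4, 62), (5, 69), (10, 15), (25, 64)] -> pick v10 -> 15
READ a @v11: history=[(9, 24), (15, 22), (20, 45)] -> pick v9 -> 24

Answer: NONE
36
15
NONE
24
NONE
15
24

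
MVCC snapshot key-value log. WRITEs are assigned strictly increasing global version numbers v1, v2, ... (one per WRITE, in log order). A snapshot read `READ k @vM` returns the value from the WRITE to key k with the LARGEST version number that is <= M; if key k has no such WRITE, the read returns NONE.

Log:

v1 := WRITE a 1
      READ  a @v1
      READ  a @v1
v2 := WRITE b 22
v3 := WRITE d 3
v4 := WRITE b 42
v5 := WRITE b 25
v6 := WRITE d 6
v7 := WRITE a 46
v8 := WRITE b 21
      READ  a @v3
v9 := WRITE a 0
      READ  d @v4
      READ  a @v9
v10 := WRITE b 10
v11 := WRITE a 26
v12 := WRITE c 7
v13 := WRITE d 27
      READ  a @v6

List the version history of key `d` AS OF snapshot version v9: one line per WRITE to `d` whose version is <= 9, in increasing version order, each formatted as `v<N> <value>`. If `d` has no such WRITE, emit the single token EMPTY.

Scan writes for key=d with version <= 9:
  v1 WRITE a 1 -> skip
  v2 WRITE b 22 -> skip
  v3 WRITE d 3 -> keep
  v4 WRITE b 42 -> skip
  v5 WRITE b 25 -> skip
  v6 WRITE d 6 -> keep
  v7 WRITE a 46 -> skip
  v8 WRITE b 21 -> skip
  v9 WRITE a 0 -> skip
  v10 WRITE b 10 -> skip
  v11 WRITE a 26 -> skip
  v12 WRITE c 7 -> skip
  v13 WRITE d 27 -> drop (> snap)
Collected: [(3, 3), (6, 6)]

Answer: v3 3
v6 6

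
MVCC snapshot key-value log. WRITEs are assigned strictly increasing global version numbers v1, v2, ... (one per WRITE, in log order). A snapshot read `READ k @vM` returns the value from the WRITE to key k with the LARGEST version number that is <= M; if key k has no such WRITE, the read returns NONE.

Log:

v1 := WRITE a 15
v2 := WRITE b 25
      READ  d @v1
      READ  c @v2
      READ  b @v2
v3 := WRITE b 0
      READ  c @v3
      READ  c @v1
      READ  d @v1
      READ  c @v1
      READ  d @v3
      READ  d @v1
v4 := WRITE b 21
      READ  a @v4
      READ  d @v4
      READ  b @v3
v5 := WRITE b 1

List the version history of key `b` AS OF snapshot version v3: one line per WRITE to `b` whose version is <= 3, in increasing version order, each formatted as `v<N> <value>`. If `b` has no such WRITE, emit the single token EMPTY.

Scan writes for key=b with version <= 3:
  v1 WRITE a 15 -> skip
  v2 WRITE b 25 -> keep
  v3 WRITE b 0 -> keep
  v4 WRITE b 21 -> drop (> snap)
  v5 WRITE b 1 -> drop (> snap)
Collected: [(2, 25), (3, 0)]

Answer: v2 25
v3 0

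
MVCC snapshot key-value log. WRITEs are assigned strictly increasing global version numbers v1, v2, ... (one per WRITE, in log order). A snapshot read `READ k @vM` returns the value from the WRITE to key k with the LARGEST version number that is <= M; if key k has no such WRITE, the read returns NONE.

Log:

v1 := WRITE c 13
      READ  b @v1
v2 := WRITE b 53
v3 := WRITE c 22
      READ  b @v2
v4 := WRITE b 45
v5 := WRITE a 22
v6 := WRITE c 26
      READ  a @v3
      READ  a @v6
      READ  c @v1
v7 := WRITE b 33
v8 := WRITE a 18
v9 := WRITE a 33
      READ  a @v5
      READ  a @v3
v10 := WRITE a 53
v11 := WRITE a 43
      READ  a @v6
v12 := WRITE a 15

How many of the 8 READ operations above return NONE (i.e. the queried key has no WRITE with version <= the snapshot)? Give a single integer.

v1: WRITE c=13  (c history now [(1, 13)])
READ b @v1: history=[] -> no version <= 1 -> NONE
v2: WRITE b=53  (b history now [(2, 53)])
v3: WRITE c=22  (c history now [(1, 13), (3, 22)])
READ b @v2: history=[(2, 53)] -> pick v2 -> 53
v4: WRITE b=45  (b history now [(2, 53), (4, 45)])
v5: WRITE a=22  (a history now [(5, 22)])
v6: WRITE c=26  (c history now [(1, 13), (3, 22), (6, 26)])
READ a @v3: history=[(5, 22)] -> no version <= 3 -> NONE
READ a @v6: history=[(5, 22)] -> pick v5 -> 22
READ c @v1: history=[(1, 13), (3, 22), (6, 26)] -> pick v1 -> 13
v7: WRITE b=33  (b history now [(2, 53), (4, 45), (7, 33)])
v8: WRITE a=18  (a history now [(5, 22), (8, 18)])
v9: WRITE a=33  (a history now [(5, 22), (8, 18), (9, 33)])
READ a @v5: history=[(5, 22), (8, 18), (9, 33)] -> pick v5 -> 22
READ a @v3: history=[(5, 22), (8, 18), (9, 33)] -> no version <= 3 -> NONE
v10: WRITE a=53  (a history now [(5, 22), (8, 18), (9, 33), (10, 53)])
v11: WRITE a=43  (a history now [(5, 22), (8, 18), (9, 33), (10, 53), (11, 43)])
READ a @v6: history=[(5, 22), (8, 18), (9, 33), (10, 53), (11, 43)] -> pick v5 -> 22
v12: WRITE a=15  (a history now [(5, 22), (8, 18), (9, 33), (10, 53), (11, 43), (12, 15)])
Read results in order: ['NONE', '53', 'NONE', '22', '13', '22', 'NONE', '22']
NONE count = 3

Answer: 3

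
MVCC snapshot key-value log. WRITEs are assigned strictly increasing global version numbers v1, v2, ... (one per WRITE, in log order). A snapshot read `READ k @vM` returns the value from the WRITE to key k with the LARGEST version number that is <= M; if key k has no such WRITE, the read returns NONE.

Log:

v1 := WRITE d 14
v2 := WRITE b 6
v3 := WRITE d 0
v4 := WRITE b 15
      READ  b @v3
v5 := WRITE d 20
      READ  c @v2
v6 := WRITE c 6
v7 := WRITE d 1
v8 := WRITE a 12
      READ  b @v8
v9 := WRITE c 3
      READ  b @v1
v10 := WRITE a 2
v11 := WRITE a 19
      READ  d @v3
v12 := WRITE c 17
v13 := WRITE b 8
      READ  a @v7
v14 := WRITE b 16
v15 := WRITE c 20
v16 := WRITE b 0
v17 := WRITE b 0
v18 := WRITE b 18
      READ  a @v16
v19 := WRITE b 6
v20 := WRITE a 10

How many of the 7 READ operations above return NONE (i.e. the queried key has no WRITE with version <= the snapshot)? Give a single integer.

Answer: 3

Derivation:
v1: WRITE d=14  (d history now [(1, 14)])
v2: WRITE b=6  (b history now [(2, 6)])
v3: WRITE d=0  (d history now [(1, 14), (3, 0)])
v4: WRITE b=15  (b history now [(2, 6), (4, 15)])
READ b @v3: history=[(2, 6), (4, 15)] -> pick v2 -> 6
v5: WRITE d=20  (d history now [(1, 14), (3, 0), (5, 20)])
READ c @v2: history=[] -> no version <= 2 -> NONE
v6: WRITE c=6  (c history now [(6, 6)])
v7: WRITE d=1  (d history now [(1, 14), (3, 0), (5, 20), (7, 1)])
v8: WRITE a=12  (a history now [(8, 12)])
READ b @v8: history=[(2, 6), (4, 15)] -> pick v4 -> 15
v9: WRITE c=3  (c history now [(6, 6), (9, 3)])
READ b @v1: history=[(2, 6), (4, 15)] -> no version <= 1 -> NONE
v10: WRITE a=2  (a history now [(8, 12), (10, 2)])
v11: WRITE a=19  (a history now [(8, 12), (10, 2), (11, 19)])
READ d @v3: history=[(1, 14), (3, 0), (5, 20), (7, 1)] -> pick v3 -> 0
v12: WRITE c=17  (c history now [(6, 6), (9, 3), (12, 17)])
v13: WRITE b=8  (b history now [(2, 6), (4, 15), (13, 8)])
READ a @v7: history=[(8, 12), (10, 2), (11, 19)] -> no version <= 7 -> NONE
v14: WRITE b=16  (b history now [(2, 6), (4, 15), (13, 8), (14, 16)])
v15: WRITE c=20  (c history now [(6, 6), (9, 3), (12, 17), (15, 20)])
v16: WRITE b=0  (b history now [(2, 6), (4, 15), (13, 8), (14, 16), (16, 0)])
v17: WRITE b=0  (b history now [(2, 6), (4, 15), (13, 8), (14, 16), (16, 0), (17, 0)])
v18: WRITE b=18  (b history now [(2, 6), (4, 15), (13, 8), (14, 16), (16, 0), (17, 0), (18, 18)])
READ a @v16: history=[(8, 12), (10, 2), (11, 19)] -> pick v11 -> 19
v19: WRITE b=6  (b history now [(2, 6), (4, 15), (13, 8), (14, 16), (16, 0), (17, 0), (18, 18), (19, 6)])
v20: WRITE a=10  (a history now [(8, 12), (10, 2), (11, 19), (20, 10)])
Read results in order: ['6', 'NONE', '15', 'NONE', '0', 'NONE', '19']
NONE count = 3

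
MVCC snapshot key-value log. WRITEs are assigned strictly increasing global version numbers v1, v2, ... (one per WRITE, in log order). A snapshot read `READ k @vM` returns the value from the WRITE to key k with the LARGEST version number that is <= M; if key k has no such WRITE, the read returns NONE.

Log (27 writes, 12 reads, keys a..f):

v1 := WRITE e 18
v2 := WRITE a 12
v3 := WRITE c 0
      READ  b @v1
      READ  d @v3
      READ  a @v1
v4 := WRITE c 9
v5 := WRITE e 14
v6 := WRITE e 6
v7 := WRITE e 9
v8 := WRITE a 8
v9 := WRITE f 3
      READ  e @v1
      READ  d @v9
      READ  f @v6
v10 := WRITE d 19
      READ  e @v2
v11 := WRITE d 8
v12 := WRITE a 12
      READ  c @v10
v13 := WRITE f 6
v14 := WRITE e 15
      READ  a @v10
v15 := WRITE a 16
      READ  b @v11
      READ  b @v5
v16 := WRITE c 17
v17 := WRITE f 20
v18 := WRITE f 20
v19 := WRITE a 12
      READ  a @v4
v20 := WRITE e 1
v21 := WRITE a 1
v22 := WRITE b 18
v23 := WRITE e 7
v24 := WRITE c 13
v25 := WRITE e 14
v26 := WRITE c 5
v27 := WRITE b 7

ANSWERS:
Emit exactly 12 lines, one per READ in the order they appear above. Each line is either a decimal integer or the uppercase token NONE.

Answer: NONE
NONE
NONE
18
NONE
NONE
18
9
8
NONE
NONE
12

Derivation:
v1: WRITE e=18  (e history now [(1, 18)])
v2: WRITE a=12  (a history now [(2, 12)])
v3: WRITE c=0  (c history now [(3, 0)])
READ b @v1: history=[] -> no version <= 1 -> NONE
READ d @v3: history=[] -> no version <= 3 -> NONE
READ a @v1: history=[(2, 12)] -> no version <= 1 -> NONE
v4: WRITE c=9  (c history now [(3, 0), (4, 9)])
v5: WRITE e=14  (e history now [(1, 18), (5, 14)])
v6: WRITE e=6  (e history now [(1, 18), (5, 14), (6, 6)])
v7: WRITE e=9  (e history now [(1, 18), (5, 14), (6, 6), (7, 9)])
v8: WRITE a=8  (a history now [(2, 12), (8, 8)])
v9: WRITE f=3  (f history now [(9, 3)])
READ e @v1: history=[(1, 18), (5, 14), (6, 6), (7, 9)] -> pick v1 -> 18
READ d @v9: history=[] -> no version <= 9 -> NONE
READ f @v6: history=[(9, 3)] -> no version <= 6 -> NONE
v10: WRITE d=19  (d history now [(10, 19)])
READ e @v2: history=[(1, 18), (5, 14), (6, 6), (7, 9)] -> pick v1 -> 18
v11: WRITE d=8  (d history now [(10, 19), (11, 8)])
v12: WRITE a=12  (a history now [(2, 12), (8, 8), (12, 12)])
READ c @v10: history=[(3, 0), (4, 9)] -> pick v4 -> 9
v13: WRITE f=6  (f history now [(9, 3), (13, 6)])
v14: WRITE e=15  (e history now [(1, 18), (5, 14), (6, 6), (7, 9), (14, 15)])
READ a @v10: history=[(2, 12), (8, 8), (12, 12)] -> pick v8 -> 8
v15: WRITE a=16  (a history now [(2, 12), (8, 8), (12, 12), (15, 16)])
READ b @v11: history=[] -> no version <= 11 -> NONE
READ b @v5: history=[] -> no version <= 5 -> NONE
v16: WRITE c=17  (c history now [(3, 0), (4, 9), (16, 17)])
v17: WRITE f=20  (f history now [(9, 3), (13, 6), (17, 20)])
v18: WRITE f=20  (f history now [(9, 3), (13, 6), (17, 20), (18, 20)])
v19: WRITE a=12  (a history now [(2, 12), (8, 8), (12, 12), (15, 16), (19, 12)])
READ a @v4: history=[(2, 12), (8, 8), (12, 12), (15, 16), (19, 12)] -> pick v2 -> 12
v20: WRITE e=1  (e history now [(1, 18), (5, 14), (6, 6), (7, 9), (14, 15), (20, 1)])
v21: WRITE a=1  (a history now [(2, 12), (8, 8), (12, 12), (15, 16), (19, 12), (21, 1)])
v22: WRITE b=18  (b history now [(22, 18)])
v23: WRITE e=7  (e history now [(1, 18), (5, 14), (6, 6), (7, 9), (14, 15), (20, 1), (23, 7)])
v24: WRITE c=13  (c history now [(3, 0), (4, 9), (16, 17), (24, 13)])
v25: WRITE e=14  (e history now [(1, 18), (5, 14), (6, 6), (7, 9), (14, 15), (20, 1), (23, 7), (25, 14)])
v26: WRITE c=5  (c history now [(3, 0), (4, 9), (16, 17), (24, 13), (26, 5)])
v27: WRITE b=7  (b history now [(22, 18), (27, 7)])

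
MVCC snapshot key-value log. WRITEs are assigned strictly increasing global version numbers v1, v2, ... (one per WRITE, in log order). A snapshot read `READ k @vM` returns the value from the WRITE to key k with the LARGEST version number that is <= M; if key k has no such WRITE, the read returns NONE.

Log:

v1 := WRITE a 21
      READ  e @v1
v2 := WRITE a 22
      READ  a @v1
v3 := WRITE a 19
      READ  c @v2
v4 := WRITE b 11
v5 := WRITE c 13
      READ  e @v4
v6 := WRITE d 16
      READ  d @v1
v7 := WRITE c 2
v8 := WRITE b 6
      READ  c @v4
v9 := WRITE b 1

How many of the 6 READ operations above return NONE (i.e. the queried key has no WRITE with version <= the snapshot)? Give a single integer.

Answer: 5

Derivation:
v1: WRITE a=21  (a history now [(1, 21)])
READ e @v1: history=[] -> no version <= 1 -> NONE
v2: WRITE a=22  (a history now [(1, 21), (2, 22)])
READ a @v1: history=[(1, 21), (2, 22)] -> pick v1 -> 21
v3: WRITE a=19  (a history now [(1, 21), (2, 22), (3, 19)])
READ c @v2: history=[] -> no version <= 2 -> NONE
v4: WRITE b=11  (b history now [(4, 11)])
v5: WRITE c=13  (c history now [(5, 13)])
READ e @v4: history=[] -> no version <= 4 -> NONE
v6: WRITE d=16  (d history now [(6, 16)])
READ d @v1: history=[(6, 16)] -> no version <= 1 -> NONE
v7: WRITE c=2  (c history now [(5, 13), (7, 2)])
v8: WRITE b=6  (b history now [(4, 11), (8, 6)])
READ c @v4: history=[(5, 13), (7, 2)] -> no version <= 4 -> NONE
v9: WRITE b=1  (b history now [(4, 11), (8, 6), (9, 1)])
Read results in order: ['NONE', '21', 'NONE', 'NONE', 'NONE', 'NONE']
NONE count = 5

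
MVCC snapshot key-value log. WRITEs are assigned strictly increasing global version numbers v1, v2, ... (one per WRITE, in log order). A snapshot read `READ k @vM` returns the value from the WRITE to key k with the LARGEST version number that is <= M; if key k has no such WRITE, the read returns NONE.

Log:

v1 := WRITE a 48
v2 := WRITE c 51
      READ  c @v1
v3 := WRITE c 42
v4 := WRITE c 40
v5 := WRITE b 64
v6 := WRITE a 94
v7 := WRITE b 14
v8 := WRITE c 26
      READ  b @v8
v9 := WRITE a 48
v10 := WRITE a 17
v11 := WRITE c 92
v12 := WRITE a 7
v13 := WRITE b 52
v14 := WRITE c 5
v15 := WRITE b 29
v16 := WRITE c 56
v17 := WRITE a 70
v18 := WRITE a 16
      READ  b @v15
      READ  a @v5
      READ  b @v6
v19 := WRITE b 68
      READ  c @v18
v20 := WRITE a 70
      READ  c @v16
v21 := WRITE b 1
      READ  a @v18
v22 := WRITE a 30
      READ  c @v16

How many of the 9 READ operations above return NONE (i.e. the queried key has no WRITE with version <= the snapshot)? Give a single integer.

Answer: 1

Derivation:
v1: WRITE a=48  (a history now [(1, 48)])
v2: WRITE c=51  (c history now [(2, 51)])
READ c @v1: history=[(2, 51)] -> no version <= 1 -> NONE
v3: WRITE c=42  (c history now [(2, 51), (3, 42)])
v4: WRITE c=40  (c history now [(2, 51), (3, 42), (4, 40)])
v5: WRITE b=64  (b history now [(5, 64)])
v6: WRITE a=94  (a history now [(1, 48), (6, 94)])
v7: WRITE b=14  (b history now [(5, 64), (7, 14)])
v8: WRITE c=26  (c history now [(2, 51), (3, 42), (4, 40), (8, 26)])
READ b @v8: history=[(5, 64), (7, 14)] -> pick v7 -> 14
v9: WRITE a=48  (a history now [(1, 48), (6, 94), (9, 48)])
v10: WRITE a=17  (a history now [(1, 48), (6, 94), (9, 48), (10, 17)])
v11: WRITE c=92  (c history now [(2, 51), (3, 42), (4, 40), (8, 26), (11, 92)])
v12: WRITE a=7  (a history now [(1, 48), (6, 94), (9, 48), (10, 17), (12, 7)])
v13: WRITE b=52  (b history now [(5, 64), (7, 14), (13, 52)])
v14: WRITE c=5  (c history now [(2, 51), (3, 42), (4, 40), (8, 26), (11, 92), (14, 5)])
v15: WRITE b=29  (b history now [(5, 64), (7, 14), (13, 52), (15, 29)])
v16: WRITE c=56  (c history now [(2, 51), (3, 42), (4, 40), (8, 26), (11, 92), (14, 5), (16, 56)])
v17: WRITE a=70  (a history now [(1, 48), (6, 94), (9, 48), (10, 17), (12, 7), (17, 70)])
v18: WRITE a=16  (a history now [(1, 48), (6, 94), (9, 48), (10, 17), (12, 7), (17, 70), (18, 16)])
READ b @v15: history=[(5, 64), (7, 14), (13, 52), (15, 29)] -> pick v15 -> 29
READ a @v5: history=[(1, 48), (6, 94), (9, 48), (10, 17), (12, 7), (17, 70), (18, 16)] -> pick v1 -> 48
READ b @v6: history=[(5, 64), (7, 14), (13, 52), (15, 29)] -> pick v5 -> 64
v19: WRITE b=68  (b history now [(5, 64), (7, 14), (13, 52), (15, 29), (19, 68)])
READ c @v18: history=[(2, 51), (3, 42), (4, 40), (8, 26), (11, 92), (14, 5), (16, 56)] -> pick v16 -> 56
v20: WRITE a=70  (a history now [(1, 48), (6, 94), (9, 48), (10, 17), (12, 7), (17, 70), (18, 16), (20, 70)])
READ c @v16: history=[(2, 51), (3, 42), (4, 40), (8, 26), (11, 92), (14, 5), (16, 56)] -> pick v16 -> 56
v21: WRITE b=1  (b history now [(5, 64), (7, 14), (13, 52), (15, 29), (19, 68), (21, 1)])
READ a @v18: history=[(1, 48), (6, 94), (9, 48), (10, 17), (12, 7), (17, 70), (18, 16), (20, 70)] -> pick v18 -> 16
v22: WRITE a=30  (a history now [(1, 48), (6, 94), (9, 48), (10, 17), (12, 7), (17, 70), (18, 16), (20, 70), (22, 30)])
READ c @v16: history=[(2, 51), (3, 42), (4, 40), (8, 26), (11, 92), (14, 5), (16, 56)] -> pick v16 -> 56
Read results in order: ['NONE', '14', '29', '48', '64', '56', '56', '16', '56']
NONE count = 1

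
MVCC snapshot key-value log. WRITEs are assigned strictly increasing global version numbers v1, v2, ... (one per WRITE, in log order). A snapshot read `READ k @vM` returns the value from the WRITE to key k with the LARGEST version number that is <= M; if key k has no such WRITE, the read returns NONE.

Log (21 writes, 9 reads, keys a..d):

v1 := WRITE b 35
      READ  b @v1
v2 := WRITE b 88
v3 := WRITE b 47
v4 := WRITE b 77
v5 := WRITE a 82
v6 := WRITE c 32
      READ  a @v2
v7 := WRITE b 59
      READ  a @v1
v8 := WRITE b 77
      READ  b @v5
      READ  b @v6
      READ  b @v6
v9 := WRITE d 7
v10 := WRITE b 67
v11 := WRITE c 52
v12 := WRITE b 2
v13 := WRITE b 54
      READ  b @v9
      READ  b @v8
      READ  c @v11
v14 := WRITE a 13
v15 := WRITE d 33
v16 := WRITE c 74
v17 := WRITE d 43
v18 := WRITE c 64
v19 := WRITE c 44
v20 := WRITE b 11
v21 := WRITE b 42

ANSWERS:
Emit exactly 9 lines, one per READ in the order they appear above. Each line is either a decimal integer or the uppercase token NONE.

Answer: 35
NONE
NONE
77
77
77
77
77
52

Derivation:
v1: WRITE b=35  (b history now [(1, 35)])
READ b @v1: history=[(1, 35)] -> pick v1 -> 35
v2: WRITE b=88  (b history now [(1, 35), (2, 88)])
v3: WRITE b=47  (b history now [(1, 35), (2, 88), (3, 47)])
v4: WRITE b=77  (b history now [(1, 35), (2, 88), (3, 47), (4, 77)])
v5: WRITE a=82  (a history now [(5, 82)])
v6: WRITE c=32  (c history now [(6, 32)])
READ a @v2: history=[(5, 82)] -> no version <= 2 -> NONE
v7: WRITE b=59  (b history now [(1, 35), (2, 88), (3, 47), (4, 77), (7, 59)])
READ a @v1: history=[(5, 82)] -> no version <= 1 -> NONE
v8: WRITE b=77  (b history now [(1, 35), (2, 88), (3, 47), (4, 77), (7, 59), (8, 77)])
READ b @v5: history=[(1, 35), (2, 88), (3, 47), (4, 77), (7, 59), (8, 77)] -> pick v4 -> 77
READ b @v6: history=[(1, 35), (2, 88), (3, 47), (4, 77), (7, 59), (8, 77)] -> pick v4 -> 77
READ b @v6: history=[(1, 35), (2, 88), (3, 47), (4, 77), (7, 59), (8, 77)] -> pick v4 -> 77
v9: WRITE d=7  (d history now [(9, 7)])
v10: WRITE b=67  (b history now [(1, 35), (2, 88), (3, 47), (4, 77), (7, 59), (8, 77), (10, 67)])
v11: WRITE c=52  (c history now [(6, 32), (11, 52)])
v12: WRITE b=2  (b history now [(1, 35), (2, 88), (3, 47), (4, 77), (7, 59), (8, 77), (10, 67), (12, 2)])
v13: WRITE b=54  (b history now [(1, 35), (2, 88), (3, 47), (4, 77), (7, 59), (8, 77), (10, 67), (12, 2), (13, 54)])
READ b @v9: history=[(1, 35), (2, 88), (3, 47), (4, 77), (7, 59), (8, 77), (10, 67), (12, 2), (13, 54)] -> pick v8 -> 77
READ b @v8: history=[(1, 35), (2, 88), (3, 47), (4, 77), (7, 59), (8, 77), (10, 67), (12, 2), (13, 54)] -> pick v8 -> 77
READ c @v11: history=[(6, 32), (11, 52)] -> pick v11 -> 52
v14: WRITE a=13  (a history now [(5, 82), (14, 13)])
v15: WRITE d=33  (d history now [(9, 7), (15, 33)])
v16: WRITE c=74  (c history now [(6, 32), (11, 52), (16, 74)])
v17: WRITE d=43  (d history now [(9, 7), (15, 33), (17, 43)])
v18: WRITE c=64  (c history now [(6, 32), (11, 52), (16, 74), (18, 64)])
v19: WRITE c=44  (c history now [(6, 32), (11, 52), (16, 74), (18, 64), (19, 44)])
v20: WRITE b=11  (b history now [(1, 35), (2, 88), (3, 47), (4, 77), (7, 59), (8, 77), (10, 67), (12, 2), (13, 54), (20, 11)])
v21: WRITE b=42  (b history now [(1, 35), (2, 88), (3, 47), (4, 77), (7, 59), (8, 77), (10, 67), (12, 2), (13, 54), (20, 11), (21, 42)])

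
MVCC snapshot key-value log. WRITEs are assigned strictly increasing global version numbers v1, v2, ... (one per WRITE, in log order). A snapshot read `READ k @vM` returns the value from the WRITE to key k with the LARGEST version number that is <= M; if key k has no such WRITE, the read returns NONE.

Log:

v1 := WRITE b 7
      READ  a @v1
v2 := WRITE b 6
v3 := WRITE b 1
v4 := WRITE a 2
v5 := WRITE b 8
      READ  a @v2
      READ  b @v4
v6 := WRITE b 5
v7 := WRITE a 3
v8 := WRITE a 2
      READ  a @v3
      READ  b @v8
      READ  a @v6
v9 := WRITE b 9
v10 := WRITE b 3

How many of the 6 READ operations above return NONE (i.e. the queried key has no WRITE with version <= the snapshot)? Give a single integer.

v1: WRITE b=7  (b history now [(1, 7)])
READ a @v1: history=[] -> no version <= 1 -> NONE
v2: WRITE b=6  (b history now [(1, 7), (2, 6)])
v3: WRITE b=1  (b history now [(1, 7), (2, 6), (3, 1)])
v4: WRITE a=2  (a history now [(4, 2)])
v5: WRITE b=8  (b history now [(1, 7), (2, 6), (3, 1), (5, 8)])
READ a @v2: history=[(4, 2)] -> no version <= 2 -> NONE
READ b @v4: history=[(1, 7), (2, 6), (3, 1), (5, 8)] -> pick v3 -> 1
v6: WRITE b=5  (b history now [(1, 7), (2, 6), (3, 1), (5, 8), (6, 5)])
v7: WRITE a=3  (a history now [(4, 2), (7, 3)])
v8: WRITE a=2  (a history now [(4, 2), (7, 3), (8, 2)])
READ a @v3: history=[(4, 2), (7, 3), (8, 2)] -> no version <= 3 -> NONE
READ b @v8: history=[(1, 7), (2, 6), (3, 1), (5, 8), (6, 5)] -> pick v6 -> 5
READ a @v6: history=[(4, 2), (7, 3), (8, 2)] -> pick v4 -> 2
v9: WRITE b=9  (b history now [(1, 7), (2, 6), (3, 1), (5, 8), (6, 5), (9, 9)])
v10: WRITE b=3  (b history now [(1, 7), (2, 6), (3, 1), (5, 8), (6, 5), (9, 9), (10, 3)])
Read results in order: ['NONE', 'NONE', '1', 'NONE', '5', '2']
NONE count = 3

Answer: 3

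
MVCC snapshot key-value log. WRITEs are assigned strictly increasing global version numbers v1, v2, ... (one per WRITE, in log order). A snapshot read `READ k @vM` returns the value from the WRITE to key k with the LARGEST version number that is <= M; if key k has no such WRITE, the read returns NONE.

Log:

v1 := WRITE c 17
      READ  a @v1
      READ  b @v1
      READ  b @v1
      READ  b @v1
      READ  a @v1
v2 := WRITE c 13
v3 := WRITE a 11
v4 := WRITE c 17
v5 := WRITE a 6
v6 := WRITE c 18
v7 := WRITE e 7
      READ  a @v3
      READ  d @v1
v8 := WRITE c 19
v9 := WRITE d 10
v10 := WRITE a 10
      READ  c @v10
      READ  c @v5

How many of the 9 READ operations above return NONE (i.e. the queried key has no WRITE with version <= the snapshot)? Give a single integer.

v1: WRITE c=17  (c history now [(1, 17)])
READ a @v1: history=[] -> no version <= 1 -> NONE
READ b @v1: history=[] -> no version <= 1 -> NONE
READ b @v1: history=[] -> no version <= 1 -> NONE
READ b @v1: history=[] -> no version <= 1 -> NONE
READ a @v1: history=[] -> no version <= 1 -> NONE
v2: WRITE c=13  (c history now [(1, 17), (2, 13)])
v3: WRITE a=11  (a history now [(3, 11)])
v4: WRITE c=17  (c history now [(1, 17), (2, 13), (4, 17)])
v5: WRITE a=6  (a history now [(3, 11), (5, 6)])
v6: WRITE c=18  (c history now [(1, 17), (2, 13), (4, 17), (6, 18)])
v7: WRITE e=7  (e history now [(7, 7)])
READ a @v3: history=[(3, 11), (5, 6)] -> pick v3 -> 11
READ d @v1: history=[] -> no version <= 1 -> NONE
v8: WRITE c=19  (c history now [(1, 17), (2, 13), (4, 17), (6, 18), (8, 19)])
v9: WRITE d=10  (d history now [(9, 10)])
v10: WRITE a=10  (a history now [(3, 11), (5, 6), (10, 10)])
READ c @v10: history=[(1, 17), (2, 13), (4, 17), (6, 18), (8, 19)] -> pick v8 -> 19
READ c @v5: history=[(1, 17), (2, 13), (4, 17), (6, 18), (8, 19)] -> pick v4 -> 17
Read results in order: ['NONE', 'NONE', 'NONE', 'NONE', 'NONE', '11', 'NONE', '19', '17']
NONE count = 6

Answer: 6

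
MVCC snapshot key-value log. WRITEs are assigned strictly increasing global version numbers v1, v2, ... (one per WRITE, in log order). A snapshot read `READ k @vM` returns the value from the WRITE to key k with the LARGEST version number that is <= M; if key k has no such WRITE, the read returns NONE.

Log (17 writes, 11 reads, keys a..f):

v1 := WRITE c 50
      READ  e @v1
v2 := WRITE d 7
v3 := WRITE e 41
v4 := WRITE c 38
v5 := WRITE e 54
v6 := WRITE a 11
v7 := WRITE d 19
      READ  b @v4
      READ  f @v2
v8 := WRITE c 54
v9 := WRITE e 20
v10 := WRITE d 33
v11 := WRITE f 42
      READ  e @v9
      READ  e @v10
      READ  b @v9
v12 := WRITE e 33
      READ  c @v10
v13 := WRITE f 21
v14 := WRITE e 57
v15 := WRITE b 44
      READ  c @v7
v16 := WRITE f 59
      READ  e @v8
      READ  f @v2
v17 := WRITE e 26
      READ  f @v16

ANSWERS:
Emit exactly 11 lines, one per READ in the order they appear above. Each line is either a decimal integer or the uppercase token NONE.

v1: WRITE c=50  (c history now [(1, 50)])
READ e @v1: history=[] -> no version <= 1 -> NONE
v2: WRITE d=7  (d history now [(2, 7)])
v3: WRITE e=41  (e history now [(3, 41)])
v4: WRITE c=38  (c history now [(1, 50), (4, 38)])
v5: WRITE e=54  (e history now [(3, 41), (5, 54)])
v6: WRITE a=11  (a history now [(6, 11)])
v7: WRITE d=19  (d history now [(2, 7), (7, 19)])
READ b @v4: history=[] -> no version <= 4 -> NONE
READ f @v2: history=[] -> no version <= 2 -> NONE
v8: WRITE c=54  (c history now [(1, 50), (4, 38), (8, 54)])
v9: WRITE e=20  (e history now [(3, 41), (5, 54), (9, 20)])
v10: WRITE d=33  (d history now [(2, 7), (7, 19), (10, 33)])
v11: WRITE f=42  (f history now [(11, 42)])
READ e @v9: history=[(3, 41), (5, 54), (9, 20)] -> pick v9 -> 20
READ e @v10: history=[(3, 41), (5, 54), (9, 20)] -> pick v9 -> 20
READ b @v9: history=[] -> no version <= 9 -> NONE
v12: WRITE e=33  (e history now [(3, 41), (5, 54), (9, 20), (12, 33)])
READ c @v10: history=[(1, 50), (4, 38), (8, 54)] -> pick v8 -> 54
v13: WRITE f=21  (f history now [(11, 42), (13, 21)])
v14: WRITE e=57  (e history now [(3, 41), (5, 54), (9, 20), (12, 33), (14, 57)])
v15: WRITE b=44  (b history now [(15, 44)])
READ c @v7: history=[(1, 50), (4, 38), (8, 54)] -> pick v4 -> 38
v16: WRITE f=59  (f history now [(11, 42), (13, 21), (16, 59)])
READ e @v8: history=[(3, 41), (5, 54), (9, 20), (12, 33), (14, 57)] -> pick v5 -> 54
READ f @v2: history=[(11, 42), (13, 21), (16, 59)] -> no version <= 2 -> NONE
v17: WRITE e=26  (e history now [(3, 41), (5, 54), (9, 20), (12, 33), (14, 57), (17, 26)])
READ f @v16: history=[(11, 42), (13, 21), (16, 59)] -> pick v16 -> 59

Answer: NONE
NONE
NONE
20
20
NONE
54
38
54
NONE
59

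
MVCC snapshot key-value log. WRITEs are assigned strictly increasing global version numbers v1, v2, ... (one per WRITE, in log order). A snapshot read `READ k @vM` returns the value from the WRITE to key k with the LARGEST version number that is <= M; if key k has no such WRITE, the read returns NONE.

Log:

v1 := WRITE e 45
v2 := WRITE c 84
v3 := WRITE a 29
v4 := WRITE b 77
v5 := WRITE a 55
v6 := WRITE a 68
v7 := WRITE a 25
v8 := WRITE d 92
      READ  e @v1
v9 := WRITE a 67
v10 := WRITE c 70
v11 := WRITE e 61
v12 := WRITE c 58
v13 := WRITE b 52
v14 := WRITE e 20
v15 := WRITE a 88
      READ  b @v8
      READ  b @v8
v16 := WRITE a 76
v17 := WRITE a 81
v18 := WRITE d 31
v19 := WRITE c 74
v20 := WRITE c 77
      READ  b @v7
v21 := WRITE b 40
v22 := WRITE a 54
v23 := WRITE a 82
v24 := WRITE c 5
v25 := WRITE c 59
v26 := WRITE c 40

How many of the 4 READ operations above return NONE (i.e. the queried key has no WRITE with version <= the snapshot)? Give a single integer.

v1: WRITE e=45  (e history now [(1, 45)])
v2: WRITE c=84  (c history now [(2, 84)])
v3: WRITE a=29  (a history now [(3, 29)])
v4: WRITE b=77  (b history now [(4, 77)])
v5: WRITE a=55  (a history now [(3, 29), (5, 55)])
v6: WRITE a=68  (a history now [(3, 29), (5, 55), (6, 68)])
v7: WRITE a=25  (a history now [(3, 29), (5, 55), (6, 68), (7, 25)])
v8: WRITE d=92  (d history now [(8, 92)])
READ e @v1: history=[(1, 45)] -> pick v1 -> 45
v9: WRITE a=67  (a history now [(3, 29), (5, 55), (6, 68), (7, 25), (9, 67)])
v10: WRITE c=70  (c history now [(2, 84), (10, 70)])
v11: WRITE e=61  (e history now [(1, 45), (11, 61)])
v12: WRITE c=58  (c history now [(2, 84), (10, 70), (12, 58)])
v13: WRITE b=52  (b history now [(4, 77), (13, 52)])
v14: WRITE e=20  (e history now [(1, 45), (11, 61), (14, 20)])
v15: WRITE a=88  (a history now [(3, 29), (5, 55), (6, 68), (7, 25), (9, 67), (15, 88)])
READ b @v8: history=[(4, 77), (13, 52)] -> pick v4 -> 77
READ b @v8: history=[(4, 77), (13, 52)] -> pick v4 -> 77
v16: WRITE a=76  (a history now [(3, 29), (5, 55), (6, 68), (7, 25), (9, 67), (15, 88), (16, 76)])
v17: WRITE a=81  (a history now [(3, 29), (5, 55), (6, 68), (7, 25), (9, 67), (15, 88), (16, 76), (17, 81)])
v18: WRITE d=31  (d history now [(8, 92), (18, 31)])
v19: WRITE c=74  (c history now [(2, 84), (10, 70), (12, 58), (19, 74)])
v20: WRITE c=77  (c history now [(2, 84), (10, 70), (12, 58), (19, 74), (20, 77)])
READ b @v7: history=[(4, 77), (13, 52)] -> pick v4 -> 77
v21: WRITE b=40  (b history now [(4, 77), (13, 52), (21, 40)])
v22: WRITE a=54  (a history now [(3, 29), (5, 55), (6, 68), (7, 25), (9, 67), (15, 88), (16, 76), (17, 81), (22, 54)])
v23: WRITE a=82  (a history now [(3, 29), (5, 55), (6, 68), (7, 25), (9, 67), (15, 88), (16, 76), (17, 81), (22, 54), (23, 82)])
v24: WRITE c=5  (c history now [(2, 84), (10, 70), (12, 58), (19, 74), (20, 77), (24, 5)])
v25: WRITE c=59  (c history now [(2, 84), (10, 70), (12, 58), (19, 74), (20, 77), (24, 5), (25, 59)])
v26: WRITE c=40  (c history now [(2, 84), (10, 70), (12, 58), (19, 74), (20, 77), (24, 5), (25, 59), (26, 40)])
Read results in order: ['45', '77', '77', '77']
NONE count = 0

Answer: 0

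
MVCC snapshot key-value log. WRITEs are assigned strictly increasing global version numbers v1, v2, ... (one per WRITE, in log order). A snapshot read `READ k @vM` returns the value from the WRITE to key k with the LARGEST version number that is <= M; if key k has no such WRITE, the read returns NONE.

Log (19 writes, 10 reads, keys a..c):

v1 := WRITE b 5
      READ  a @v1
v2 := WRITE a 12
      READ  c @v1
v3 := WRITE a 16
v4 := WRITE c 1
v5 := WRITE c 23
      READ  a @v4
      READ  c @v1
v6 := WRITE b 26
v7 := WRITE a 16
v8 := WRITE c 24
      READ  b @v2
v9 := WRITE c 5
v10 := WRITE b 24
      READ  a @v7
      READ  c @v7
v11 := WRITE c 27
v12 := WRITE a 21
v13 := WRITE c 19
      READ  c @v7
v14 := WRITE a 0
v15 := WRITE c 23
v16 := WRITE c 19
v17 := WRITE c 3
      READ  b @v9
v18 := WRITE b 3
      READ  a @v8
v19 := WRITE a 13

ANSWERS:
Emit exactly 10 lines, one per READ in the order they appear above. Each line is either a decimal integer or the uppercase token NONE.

v1: WRITE b=5  (b history now [(1, 5)])
READ a @v1: history=[] -> no version <= 1 -> NONE
v2: WRITE a=12  (a history now [(2, 12)])
READ c @v1: history=[] -> no version <= 1 -> NONE
v3: WRITE a=16  (a history now [(2, 12), (3, 16)])
v4: WRITE c=1  (c history now [(4, 1)])
v5: WRITE c=23  (c history now [(4, 1), (5, 23)])
READ a @v4: history=[(2, 12), (3, 16)] -> pick v3 -> 16
READ c @v1: history=[(4, 1), (5, 23)] -> no version <= 1 -> NONE
v6: WRITE b=26  (b history now [(1, 5), (6, 26)])
v7: WRITE a=16  (a history now [(2, 12), (3, 16), (7, 16)])
v8: WRITE c=24  (c history now [(4, 1), (5, 23), (8, 24)])
READ b @v2: history=[(1, 5), (6, 26)] -> pick v1 -> 5
v9: WRITE c=5  (c history now [(4, 1), (5, 23), (8, 24), (9, 5)])
v10: WRITE b=24  (b history now [(1, 5), (6, 26), (10, 24)])
READ a @v7: history=[(2, 12), (3, 16), (7, 16)] -> pick v7 -> 16
READ c @v7: history=[(4, 1), (5, 23), (8, 24), (9, 5)] -> pick v5 -> 23
v11: WRITE c=27  (c history now [(4, 1), (5, 23), (8, 24), (9, 5), (11, 27)])
v12: WRITE a=21  (a history now [(2, 12), (3, 16), (7, 16), (12, 21)])
v13: WRITE c=19  (c history now [(4, 1), (5, 23), (8, 24), (9, 5), (11, 27), (13, 19)])
READ c @v7: history=[(4, 1), (5, 23), (8, 24), (9, 5), (11, 27), (13, 19)] -> pick v5 -> 23
v14: WRITE a=0  (a history now [(2, 12), (3, 16), (7, 16), (12, 21), (14, 0)])
v15: WRITE c=23  (c history now [(4, 1), (5, 23), (8, 24), (9, 5), (11, 27), (13, 19), (15, 23)])
v16: WRITE c=19  (c history now [(4, 1), (5, 23), (8, 24), (9, 5), (11, 27), (13, 19), (15, 23), (16, 19)])
v17: WRITE c=3  (c history now [(4, 1), (5, 23), (8, 24), (9, 5), (11, 27), (13, 19), (15, 23), (16, 19), (17, 3)])
READ b @v9: history=[(1, 5), (6, 26), (10, 24)] -> pick v6 -> 26
v18: WRITE b=3  (b history now [(1, 5), (6, 26), (10, 24), (18, 3)])
READ a @v8: history=[(2, 12), (3, 16), (7, 16), (12, 21), (14, 0)] -> pick v7 -> 16
v19: WRITE a=13  (a history now [(2, 12), (3, 16), (7, 16), (12, 21), (14, 0), (19, 13)])

Answer: NONE
NONE
16
NONE
5
16
23
23
26
16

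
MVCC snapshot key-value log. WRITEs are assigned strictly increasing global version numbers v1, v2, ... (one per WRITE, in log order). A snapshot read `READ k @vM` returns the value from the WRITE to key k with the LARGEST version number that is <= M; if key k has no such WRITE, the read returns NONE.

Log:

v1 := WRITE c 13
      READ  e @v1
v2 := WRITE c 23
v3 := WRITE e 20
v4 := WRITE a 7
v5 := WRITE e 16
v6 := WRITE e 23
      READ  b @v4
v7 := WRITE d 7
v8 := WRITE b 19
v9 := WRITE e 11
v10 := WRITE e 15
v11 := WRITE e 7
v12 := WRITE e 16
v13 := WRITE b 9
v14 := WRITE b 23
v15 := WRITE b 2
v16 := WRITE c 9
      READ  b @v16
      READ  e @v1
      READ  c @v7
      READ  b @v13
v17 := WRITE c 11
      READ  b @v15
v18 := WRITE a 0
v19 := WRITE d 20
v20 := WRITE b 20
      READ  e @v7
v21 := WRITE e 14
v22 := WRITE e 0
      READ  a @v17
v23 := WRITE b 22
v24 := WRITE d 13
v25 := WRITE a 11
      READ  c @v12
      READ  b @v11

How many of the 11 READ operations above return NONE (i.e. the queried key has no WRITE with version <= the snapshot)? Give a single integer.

v1: WRITE c=13  (c history now [(1, 13)])
READ e @v1: history=[] -> no version <= 1 -> NONE
v2: WRITE c=23  (c history now [(1, 13), (2, 23)])
v3: WRITE e=20  (e history now [(3, 20)])
v4: WRITE a=7  (a history now [(4, 7)])
v5: WRITE e=16  (e history now [(3, 20), (5, 16)])
v6: WRITE e=23  (e history now [(3, 20), (5, 16), (6, 23)])
READ b @v4: history=[] -> no version <= 4 -> NONE
v7: WRITE d=7  (d history now [(7, 7)])
v8: WRITE b=19  (b history now [(8, 19)])
v9: WRITE e=11  (e history now [(3, 20), (5, 16), (6, 23), (9, 11)])
v10: WRITE e=15  (e history now [(3, 20), (5, 16), (6, 23), (9, 11), (10, 15)])
v11: WRITE e=7  (e history now [(3, 20), (5, 16), (6, 23), (9, 11), (10, 15), (11, 7)])
v12: WRITE e=16  (e history now [(3, 20), (5, 16), (6, 23), (9, 11), (10, 15), (11, 7), (12, 16)])
v13: WRITE b=9  (b history now [(8, 19), (13, 9)])
v14: WRITE b=23  (b history now [(8, 19), (13, 9), (14, 23)])
v15: WRITE b=2  (b history now [(8, 19), (13, 9), (14, 23), (15, 2)])
v16: WRITE c=9  (c history now [(1, 13), (2, 23), (16, 9)])
READ b @v16: history=[(8, 19), (13, 9), (14, 23), (15, 2)] -> pick v15 -> 2
READ e @v1: history=[(3, 20), (5, 16), (6, 23), (9, 11), (10, 15), (11, 7), (12, 16)] -> no version <= 1 -> NONE
READ c @v7: history=[(1, 13), (2, 23), (16, 9)] -> pick v2 -> 23
READ b @v13: history=[(8, 19), (13, 9), (14, 23), (15, 2)] -> pick v13 -> 9
v17: WRITE c=11  (c history now [(1, 13), (2, 23), (16, 9), (17, 11)])
READ b @v15: history=[(8, 19), (13, 9), (14, 23), (15, 2)] -> pick v15 -> 2
v18: WRITE a=0  (a history now [(4, 7), (18, 0)])
v19: WRITE d=20  (d history now [(7, 7), (19, 20)])
v20: WRITE b=20  (b history now [(8, 19), (13, 9), (14, 23), (15, 2), (20, 20)])
READ e @v7: history=[(3, 20), (5, 16), (6, 23), (9, 11), (10, 15), (11, 7), (12, 16)] -> pick v6 -> 23
v21: WRITE e=14  (e history now [(3, 20), (5, 16), (6, 23), (9, 11), (10, 15), (11, 7), (12, 16), (21, 14)])
v22: WRITE e=0  (e history now [(3, 20), (5, 16), (6, 23), (9, 11), (10, 15), (11, 7), (12, 16), (21, 14), (22, 0)])
READ a @v17: history=[(4, 7), (18, 0)] -> pick v4 -> 7
v23: WRITE b=22  (b history now [(8, 19), (13, 9), (14, 23), (15, 2), (20, 20), (23, 22)])
v24: WRITE d=13  (d history now [(7, 7), (19, 20), (24, 13)])
v25: WRITE a=11  (a history now [(4, 7), (18, 0), (25, 11)])
READ c @v12: history=[(1, 13), (2, 23), (16, 9), (17, 11)] -> pick v2 -> 23
READ b @v11: history=[(8, 19), (13, 9), (14, 23), (15, 2), (20, 20), (23, 22)] -> pick v8 -> 19
Read results in order: ['NONE', 'NONE', '2', 'NONE', '23', '9', '2', '23', '7', '23', '19']
NONE count = 3

Answer: 3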